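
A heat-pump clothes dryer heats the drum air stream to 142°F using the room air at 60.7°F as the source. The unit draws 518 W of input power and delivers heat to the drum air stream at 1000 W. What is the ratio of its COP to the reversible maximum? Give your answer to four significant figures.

COP_actual = Q̇_H/Ẇ = 1000/518.0 = 1.931.
In absolute terms T_C = 289.09 K and T_H = 334.26 K, so ΔT = 45.17 K.
COP_Carnot = T_H/ΔT = 334.26/45.17 = 7.401.
η_II = COP_actual/COP_Carnot = 1.931/7.401 = 0.2609.

0.2609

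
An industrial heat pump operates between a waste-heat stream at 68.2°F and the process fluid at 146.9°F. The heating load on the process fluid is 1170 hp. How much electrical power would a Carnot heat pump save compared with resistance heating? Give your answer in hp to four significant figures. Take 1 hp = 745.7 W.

In absolute terms T_C = 293.26 K and T_H = 336.98 K, so ΔT = 43.72 K.
COP_Carnot = T_H/ΔT = 336.98/43.72 = 7.707.
Resistance heating needs Ẇ_res = Q̇_H = 1170 hp; the reversible heat pump needs only Ẇ_hp = Q̇_H/COP = 151.8 hp.
Saving = 1170 − 151.8 = 1018 hp.

1018 hp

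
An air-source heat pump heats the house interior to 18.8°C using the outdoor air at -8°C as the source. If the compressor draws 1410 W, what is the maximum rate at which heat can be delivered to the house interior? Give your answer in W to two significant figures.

In absolute terms T_C = 265.15 K and T_H = 291.95 K, so ΔT = 26.80 K.
COP_Carnot = T_H/ΔT = 291.95/26.80 = 10.89.
Q̇_max = COP_Carnot × Ẇ = 10.89 × 1410 W = 15360 W.

15000 W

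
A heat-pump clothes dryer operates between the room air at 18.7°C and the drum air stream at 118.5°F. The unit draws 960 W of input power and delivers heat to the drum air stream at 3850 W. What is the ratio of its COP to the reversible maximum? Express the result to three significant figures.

COP_actual = Q̇_H/Ẇ = 3850/960.0 = 4.010.
In absolute terms T_C = 291.85 K and T_H = 321.21 K, so ΔT = 29.36 K.
COP_Carnot = T_H/ΔT = 321.21/29.36 = 10.94.
η_II = COP_actual/COP_Carnot = 4.010/10.94 = 0.3665.

0.367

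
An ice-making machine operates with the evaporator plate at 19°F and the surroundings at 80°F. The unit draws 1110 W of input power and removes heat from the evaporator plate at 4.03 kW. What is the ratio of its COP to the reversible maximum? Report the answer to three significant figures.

0.463

Converting, Q̇_C = 4.030 kW = 4030 W, so COP_actual = Q̇_C/Ẇ = 4030/1110 = 3.631.
In absolute terms T_C = 265.93 K and T_H = 299.82 K, so ΔT = 33.89 K.
COP_Carnot = T_C/ΔT = 265.93/33.89 = 7.847.
η_II = COP_actual/COP_Carnot = 3.631/7.847 = 0.4627.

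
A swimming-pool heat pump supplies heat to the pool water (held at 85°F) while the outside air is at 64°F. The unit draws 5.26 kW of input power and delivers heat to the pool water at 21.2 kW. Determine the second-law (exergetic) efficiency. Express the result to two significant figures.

COP_actual = Q̇_H/Ẇ = 21.20/5.260 = 4.030.
In absolute terms T_C = 290.93 K and T_H = 302.59 K, so ΔT = 11.67 K.
COP_Carnot = T_H/ΔT = 302.59/11.67 = 25.94.
η_II = COP_actual/COP_Carnot = 4.030/25.94 = 0.1554.

0.16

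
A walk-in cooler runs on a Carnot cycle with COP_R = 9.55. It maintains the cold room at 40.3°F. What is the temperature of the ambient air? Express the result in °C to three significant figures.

33.7 °C

COP_R = T_C/(T_H − T_C) gives T_H − T_C = T_C/COP.
With T_C = 277.76 K, T_H = 277.76 × (1 + 1/9.55) = 306.85 K.
Converting, 306.85 K = 33.70°C.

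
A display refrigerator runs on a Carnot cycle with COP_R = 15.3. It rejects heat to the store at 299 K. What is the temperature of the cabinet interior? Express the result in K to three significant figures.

281 K

For a Carnot refrigerator COP_R = T_C/(T_H − T_C), so T_C = COP·T_H/(1 + COP).
With T_H = 299.00 K, T_C = 15.3 × 299.00/16.30 = 280.66 K.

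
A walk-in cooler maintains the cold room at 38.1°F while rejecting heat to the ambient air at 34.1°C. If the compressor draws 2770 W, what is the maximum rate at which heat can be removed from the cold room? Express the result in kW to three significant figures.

24.9 kW

In absolute terms T_C = 276.54 K and T_H = 307.25 K, so ΔT = 30.71 K.
COP_Carnot = T_C/ΔT = 276.54/30.71 = 9.005.
Q̇_max = COP_Carnot × Ẇ = 9.005 × 2770 W = 24940 W = 24.94 kW.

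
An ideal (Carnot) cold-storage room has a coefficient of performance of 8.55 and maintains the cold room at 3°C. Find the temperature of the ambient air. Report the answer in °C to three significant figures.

COP_R = T_C/(T_H − T_C) gives T_H − T_C = T_C/COP.
With T_C = 276.15 K, T_H = 276.15 × (1 + 1/8.55) = 308.45 K.
Converting, 308.45 K = 35.30°C.

35.3 °C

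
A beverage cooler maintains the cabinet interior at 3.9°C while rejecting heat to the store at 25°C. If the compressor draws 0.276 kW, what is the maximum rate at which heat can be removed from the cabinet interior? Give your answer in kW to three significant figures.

In absolute terms T_C = 277.05 K and T_H = 298.15 K, so ΔT = 21.10 K.
COP_Carnot = T_C/ΔT = 277.05/21.10 = 13.13.
Q̇_max = COP_Carnot × Ẇ = 13.13 × 0.2760 kW = 3.624 kW.

3.62 kW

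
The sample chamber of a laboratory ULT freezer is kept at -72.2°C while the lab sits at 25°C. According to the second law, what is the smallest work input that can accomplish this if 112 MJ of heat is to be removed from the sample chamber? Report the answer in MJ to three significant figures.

In absolute terms T_C = 200.95 K and T_H = 298.15 K, so ΔT = 97.20 K.
The reversible limit is COP_R = T_C/ΔT = 2.067, so W_min = Q_C/COP = Q_C·ΔT/T_C.
W_min = 112.0 × 97.20/200.95 = 54.17 MJ.

54.2 MJ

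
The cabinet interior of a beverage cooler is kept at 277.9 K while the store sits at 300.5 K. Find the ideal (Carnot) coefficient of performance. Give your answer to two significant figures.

The reservoir spacing is ΔT = 300.5 − 277.9 = 22.60 K.
For a reversible cycle, COP_Carnot = T_C/ΔT = 277.90/22.60 = 12.30.

12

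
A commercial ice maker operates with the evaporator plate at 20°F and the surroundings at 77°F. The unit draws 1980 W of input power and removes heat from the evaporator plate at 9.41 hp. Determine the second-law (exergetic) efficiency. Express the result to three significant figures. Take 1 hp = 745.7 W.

Converting, Q̇_C = 9.410 hp = 7017 W, so COP_actual = Q̇_C/Ẇ = 7017/1980 = 3.544.
In absolute terms T_C = 266.48 K and T_H = 298.15 K, so ΔT = 31.67 K.
COP_Carnot = T_C/ΔT = 266.48/31.67 = 8.415.
η_II = COP_actual/COP_Carnot = 3.544/8.415 = 0.4211.

0.421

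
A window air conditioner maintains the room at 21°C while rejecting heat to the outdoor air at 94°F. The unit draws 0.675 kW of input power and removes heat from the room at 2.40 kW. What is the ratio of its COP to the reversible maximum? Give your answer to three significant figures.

COP_actual = Q̇_C/Ẇ = 2.400/0.6750 = 3.556.
In absolute terms T_C = 294.15 K and T_H = 307.59 K, so ΔT = 13.44 K.
COP_Carnot = T_C/ΔT = 294.15/13.44 = 21.88.
η_II = COP_actual/COP_Carnot = 3.556/21.88 = 0.1625.

0.163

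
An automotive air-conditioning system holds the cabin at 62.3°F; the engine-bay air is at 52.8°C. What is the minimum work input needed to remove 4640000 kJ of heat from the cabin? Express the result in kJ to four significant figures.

575500 kJ

In absolute terms T_C = 289.98 K and T_H = 325.95 K, so ΔT = 35.97 K.
The reversible limit is COP_R = T_C/ΔT = 8.063, so W_min = Q_C/COP = Q_C·ΔT/T_C.
W_min = 4640000 × 35.97/289.98 = 575500 kJ.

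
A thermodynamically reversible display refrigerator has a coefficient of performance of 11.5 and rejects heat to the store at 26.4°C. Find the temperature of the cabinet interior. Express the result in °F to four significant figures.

For a Carnot refrigerator COP_R = T_C/(T_H − T_C), so T_C = COP·T_H/(1 + COP).
With T_H = 299.55 K, T_C = 11.5 × 299.55/12.50 = 275.59 K.
Converting, 275.59 K = 36.38°F.

36.38 °F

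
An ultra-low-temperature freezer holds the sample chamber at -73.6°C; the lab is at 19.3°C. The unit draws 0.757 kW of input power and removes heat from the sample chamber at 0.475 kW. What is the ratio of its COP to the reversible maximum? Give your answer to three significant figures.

COP_actual = Q̇_C/Ẇ = 0.4750/0.7570 = 0.6275.
In absolute terms T_C = 199.55 K and T_H = 292.45 K, so ΔT = 92.90 K.
COP_Carnot = T_C/ΔT = 199.55/92.90 = 2.148.
η_II = COP_actual/COP_Carnot = 0.6275/2.148 = 0.2921.

0.292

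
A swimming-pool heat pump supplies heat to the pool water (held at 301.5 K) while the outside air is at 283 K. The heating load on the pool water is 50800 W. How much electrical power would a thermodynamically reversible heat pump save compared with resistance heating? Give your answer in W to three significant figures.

The reservoir spacing is ΔT = 301.5 − 283 = 18.50 K.
COP_Carnot = T_H/ΔT = 301.50/18.50 = 16.30.
Resistance heating needs Ẇ_res = Q̇_H = 50800 W; the reversible heat pump needs only Ẇ_hp = Q̇_H/COP = 3117 W.
Saving = 50800 − 3117 = 47680 W.

47700 W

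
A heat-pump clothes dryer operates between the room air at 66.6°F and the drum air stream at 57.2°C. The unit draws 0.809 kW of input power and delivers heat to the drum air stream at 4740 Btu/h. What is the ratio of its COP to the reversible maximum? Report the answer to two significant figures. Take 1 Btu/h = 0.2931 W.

Converting, Q̇_H = 4740 Btu/h = 1.389 kW, so COP_actual = Q̇_H/Ẇ = 1.389/0.8090 = 1.717.
In absolute terms T_C = 292.37 K and T_H = 330.35 K, so ΔT = 37.98 K.
COP_Carnot = T_H/ΔT = 330.35/37.98 = 8.699.
η_II = COP_actual/COP_Carnot = 1.717/8.699 = 0.1974.

0.20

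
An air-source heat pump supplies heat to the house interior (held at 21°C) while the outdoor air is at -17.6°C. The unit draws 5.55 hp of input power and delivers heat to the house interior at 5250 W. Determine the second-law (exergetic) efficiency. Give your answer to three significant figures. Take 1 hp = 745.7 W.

0.166

Converting, Q̇_H = 5250 W = 7.040 hp, so COP_actual = Q̇_H/Ẇ = 7.040/5.550 = 1.269.
In absolute terms T_C = 255.55 K and T_H = 294.15 K, so ΔT = 38.60 K.
COP_Carnot = T_H/ΔT = 294.15/38.60 = 7.620.
η_II = COP_actual/COP_Carnot = 1.269/7.620 = 0.1665.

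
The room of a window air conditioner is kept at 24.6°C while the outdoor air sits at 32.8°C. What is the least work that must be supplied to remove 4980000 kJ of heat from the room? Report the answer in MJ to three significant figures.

In absolute terms T_C = 297.75 K and T_H = 305.95 K, so ΔT = 8.200 K.
The reversible limit is COP_R = T_C/ΔT = 36.31, so W_min = Q_C/COP = Q_C·ΔT/T_C.
W_min = 4980000 × 8.200/297.75 = 137100 kJ = 137.1 MJ.

137 MJ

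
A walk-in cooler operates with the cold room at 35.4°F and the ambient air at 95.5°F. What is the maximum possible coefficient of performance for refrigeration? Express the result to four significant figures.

8.237

In absolute terms T_C = 275.04 K and T_H = 308.43 K, so ΔT = 33.39 K.
For a reversible cycle, COP_Carnot = T_C/ΔT = 275.04/33.39 = 8.237.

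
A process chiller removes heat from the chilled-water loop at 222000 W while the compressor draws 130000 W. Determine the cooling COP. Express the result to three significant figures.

1.71

The first law gives Q̇_H = Q̇_C + Ẇ, so the three rates are Q̇_C = 222000, Q̇_H = 352000, Ẇ = 130000 W.
COP_R = Q̇_C/Ẇ = 222000/130000 = 1.708.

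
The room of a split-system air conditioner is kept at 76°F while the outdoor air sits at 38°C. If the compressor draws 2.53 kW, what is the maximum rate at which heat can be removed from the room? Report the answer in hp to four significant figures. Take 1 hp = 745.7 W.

74.48 hp

In absolute terms T_C = 297.59 K and T_H = 311.15 K, so ΔT = 13.56 K.
COP_Carnot = T_C/ΔT = 297.59/13.56 = 21.95.
Q̇_max = COP_Carnot × Ẇ = 21.95 × 2.530 kW = 55.54 kW = 74.48 hp.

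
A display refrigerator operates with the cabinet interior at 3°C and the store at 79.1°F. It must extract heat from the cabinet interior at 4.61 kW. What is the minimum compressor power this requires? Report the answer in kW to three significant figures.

0.387 kW

In absolute terms T_C = 276.15 K and T_H = 299.32 K, so ΔT = 23.17 K.
COP_Carnot = T_C/ΔT = 276.15/23.17 = 11.92.
Ẇ_min = Q̇/COP_Carnot = 4.610/11.92 = 0.3867 kW.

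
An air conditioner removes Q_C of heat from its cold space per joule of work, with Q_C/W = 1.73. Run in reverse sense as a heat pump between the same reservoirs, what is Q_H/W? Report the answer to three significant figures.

2.73

The first law on one cycle gives Q_H = Q_C + W, so Q_H/W = Q_C/W + 1.
COP_HP = COP_R + 1 = 1.73 + 1 = 2.73.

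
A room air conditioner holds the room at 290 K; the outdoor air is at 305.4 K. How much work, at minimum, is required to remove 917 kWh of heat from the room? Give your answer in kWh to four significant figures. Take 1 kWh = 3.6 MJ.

The reservoir spacing is ΔT = 305.4 − 290 = 15.40 K.
The reversible limit is COP_R = T_C/ΔT = 18.83, so W_min = Q_C/COP = Q_C·ΔT/T_C.
W_min = 917.0 × 15.40/290.00 = 48.70 kWh.

48.70 kWh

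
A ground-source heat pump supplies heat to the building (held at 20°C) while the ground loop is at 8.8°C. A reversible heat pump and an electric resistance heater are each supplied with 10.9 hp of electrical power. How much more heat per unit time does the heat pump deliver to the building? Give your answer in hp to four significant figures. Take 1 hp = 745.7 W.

In absolute terms T_C = 281.95 K and T_H = 293.15 K, so ΔT = 11.20 K.
COP_Carnot = T_H/ΔT = 293.15/11.20 = 26.17.
The heat pump delivers Q̇_H = COP × Ẇ = 285.3 hp; the resistance heater delivers Ẇ = 10.90 hp.
Extra = (COP − 1)·Ẇ = 274.4 hp.

274.4 hp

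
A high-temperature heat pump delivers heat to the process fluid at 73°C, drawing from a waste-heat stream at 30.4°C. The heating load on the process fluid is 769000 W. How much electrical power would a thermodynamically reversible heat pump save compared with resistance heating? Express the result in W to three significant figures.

In absolute terms T_C = 303.55 K and T_H = 346.15 K, so ΔT = 42.60 K.
COP_Carnot = T_H/ΔT = 346.15/42.60 = 8.126.
Resistance heating needs Ẇ_res = Q̇_H = 769000 W; the reversible heat pump needs only Ẇ_hp = Q̇_H/COP = 94640 W.
Saving = 769000 − 94640 = 674400 W.

674000 W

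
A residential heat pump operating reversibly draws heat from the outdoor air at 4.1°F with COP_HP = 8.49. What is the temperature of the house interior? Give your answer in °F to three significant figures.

COP_HP = T_H/(T_H − T_C) rearranges to T_H = COP·T_C/(COP − 1).
With T_C = 257.65 K, T_H = 8.49 × 257.65/7.490 = 292.05 K.
Converting, 292.05 K = 66.02°F.

66.0 °F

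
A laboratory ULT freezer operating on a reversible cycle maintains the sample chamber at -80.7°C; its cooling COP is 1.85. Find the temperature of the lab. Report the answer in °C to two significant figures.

23 °C

COP_R = T_C/(T_H − T_C) gives T_H − T_C = T_C/COP.
With T_C = 192.45 K, T_H = 192.45 × (1 + 1/1.85) = 296.48 K.
Converting, 296.48 K = 23.33°C.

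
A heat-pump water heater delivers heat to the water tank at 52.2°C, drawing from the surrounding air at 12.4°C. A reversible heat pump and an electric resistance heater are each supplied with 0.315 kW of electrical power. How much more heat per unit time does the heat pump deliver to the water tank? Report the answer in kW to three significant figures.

2.26 kW

In absolute terms T_C = 285.55 K and T_H = 325.35 K, so ΔT = 39.80 K.
COP_Carnot = T_H/ΔT = 325.35/39.80 = 8.175.
The heat pump delivers Q̇_H = COP × Ẇ = 2.575 kW; the resistance heater delivers Ẇ = 0.3150 kW.
Extra = (COP − 1)·Ẇ = 2.260 kW.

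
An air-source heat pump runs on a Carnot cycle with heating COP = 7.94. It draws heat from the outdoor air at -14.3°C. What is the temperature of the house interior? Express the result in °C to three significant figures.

COP_HP = T_H/(T_H − T_C) rearranges to T_H = COP·T_C/(COP − 1).
With T_C = 258.85 K, T_H = 7.94 × 258.85/6.940 = 296.15 K.
Converting, 296.15 K = 23.00°C.

23.0 °C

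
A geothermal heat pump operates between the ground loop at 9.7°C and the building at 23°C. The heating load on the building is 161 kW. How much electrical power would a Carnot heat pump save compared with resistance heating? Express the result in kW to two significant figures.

In absolute terms T_C = 282.85 K and T_H = 296.15 K, so ΔT = 13.30 K.
COP_Carnot = T_H/ΔT = 296.15/13.30 = 22.27.
Resistance heating needs Ẇ_res = Q̇_H = 161.0 kW; the reversible heat pump needs only Ẇ_hp = Q̇_H/COP = 7.230 kW.
Saving = 161.0 − 7.230 = 153.8 kW.

150 kW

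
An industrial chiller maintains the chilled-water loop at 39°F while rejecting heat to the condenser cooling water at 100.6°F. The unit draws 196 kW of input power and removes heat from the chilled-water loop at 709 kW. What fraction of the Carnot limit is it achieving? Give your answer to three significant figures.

0.447

COP_actual = Q̇_C/Ẇ = 709.0/196.0 = 3.617.
In absolute terms T_C = 277.04 K and T_H = 311.26 K, so ΔT = 34.22 K.
COP_Carnot = T_C/ΔT = 277.04/34.22 = 8.095.
η_II = COP_actual/COP_Carnot = 3.617/8.095 = 0.4468.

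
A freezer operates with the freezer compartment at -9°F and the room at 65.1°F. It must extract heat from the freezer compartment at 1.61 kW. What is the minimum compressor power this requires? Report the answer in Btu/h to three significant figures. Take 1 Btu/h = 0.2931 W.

903 Btu/h

In absolute terms T_C = 250.37 K and T_H = 291.54 K, so ΔT = 41.17 K.
COP_Carnot = T_C/ΔT = 250.37/41.17 = 6.082.
Ẇ_min = Q̇/COP_Carnot = 1.610/6.082 = 0.2647 kW = 903.2 Btu/h.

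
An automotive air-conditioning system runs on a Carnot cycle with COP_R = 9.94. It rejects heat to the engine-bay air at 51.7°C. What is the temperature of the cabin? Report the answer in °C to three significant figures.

22.0 °C

For a Carnot refrigerator COP_R = T_C/(T_H − T_C), so T_C = COP·T_H/(1 + COP).
With T_H = 324.85 K, T_C = 9.94 × 324.85/10.94 = 295.16 K.
Converting, 295.16 K = 22.01°C.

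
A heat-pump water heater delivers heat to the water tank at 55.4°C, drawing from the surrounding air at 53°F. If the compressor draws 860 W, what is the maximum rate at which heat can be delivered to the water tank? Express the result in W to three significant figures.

6460 W

In absolute terms T_C = 284.82 K and T_H = 328.55 K, so ΔT = 43.73 K.
COP_Carnot = T_H/ΔT = 328.55/43.73 = 7.513.
Q̇_max = COP_Carnot × Ẇ = 7.513 × 860.0 W = 6461 W.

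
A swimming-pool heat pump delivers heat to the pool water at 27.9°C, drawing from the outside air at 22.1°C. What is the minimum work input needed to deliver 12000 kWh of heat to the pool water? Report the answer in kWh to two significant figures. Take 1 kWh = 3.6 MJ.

230 kWh

In absolute terms T_C = 295.25 K and T_H = 301.05 K, so ΔT = 5.800 K.
The reversible limit is COP_HP = T_H/ΔT = 51.91, so W_min = Q_H/COP = Q_H·ΔT/T_H.
W_min = 12000 × 5.800/301.05 = 231.2 kWh.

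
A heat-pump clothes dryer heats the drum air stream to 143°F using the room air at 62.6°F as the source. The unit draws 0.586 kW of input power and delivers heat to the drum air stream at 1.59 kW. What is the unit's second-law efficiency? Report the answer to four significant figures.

COP_actual = Q̇_H/Ẇ = 1.590/0.5860 = 2.713.
In absolute terms T_C = 290.15 K and T_H = 334.82 K, so ΔT = 44.67 K.
COP_Carnot = T_H/ΔT = 334.82/44.67 = 7.496.
η_II = COP_actual/COP_Carnot = 2.713/7.496 = 0.3620.

0.3620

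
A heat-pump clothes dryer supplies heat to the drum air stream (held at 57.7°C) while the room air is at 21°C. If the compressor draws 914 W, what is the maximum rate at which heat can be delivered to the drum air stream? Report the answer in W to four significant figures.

In absolute terms T_C = 294.15 K and T_H = 330.85 K, so ΔT = 36.70 K.
COP_Carnot = T_H/ΔT = 330.85/36.70 = 9.015.
Q̇_max = COP_Carnot × Ẇ = 9.015 × 914.0 W = 8240 W.

8240 W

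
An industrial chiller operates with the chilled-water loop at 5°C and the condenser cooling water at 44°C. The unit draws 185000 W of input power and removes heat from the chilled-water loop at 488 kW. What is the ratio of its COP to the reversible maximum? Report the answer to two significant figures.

0.37

Converting, Q̇_C = 488.0 kW = 488000 W, so COP_actual = Q̇_C/Ẇ = 488000/185000 = 2.638.
In absolute terms T_C = 278.15 K and T_H = 317.15 K, so ΔT = 39.00 K.
COP_Carnot = T_C/ΔT = 278.15/39.00 = 7.132.
η_II = COP_actual/COP_Carnot = 2.638/7.132 = 0.3699.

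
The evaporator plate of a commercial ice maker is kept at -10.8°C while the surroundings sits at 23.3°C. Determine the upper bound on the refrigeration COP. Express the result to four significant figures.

In absolute terms T_C = 262.35 K and T_H = 296.45 K, so ΔT = 34.10 K.
For a reversible cycle, COP_Carnot = T_C/ΔT = 262.35/34.10 = 7.694.

7.694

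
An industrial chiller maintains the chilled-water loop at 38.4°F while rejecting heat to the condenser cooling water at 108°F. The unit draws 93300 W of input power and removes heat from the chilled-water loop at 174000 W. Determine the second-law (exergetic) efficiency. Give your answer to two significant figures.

0.26

COP_actual = Q̇_C/Ẇ = 174000/93300 = 1.865.
In absolute terms T_C = 276.71 K and T_H = 315.37 K, so ΔT = 38.67 K.
COP_Carnot = T_C/ΔT = 276.71/38.67 = 7.156.
η_II = COP_actual/COP_Carnot = 1.865/7.156 = 0.2606.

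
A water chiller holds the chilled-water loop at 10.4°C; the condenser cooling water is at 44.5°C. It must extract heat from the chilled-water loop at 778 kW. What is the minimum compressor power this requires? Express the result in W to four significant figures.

In absolute terms T_C = 283.55 K and T_H = 317.65 K, so ΔT = 34.10 K.
COP_Carnot = T_C/ΔT = 283.55/34.10 = 8.315.
Ẇ_min = Q̇/COP_Carnot = 778.0/8.315 = 93.56 kW = 93560 W.

93560 W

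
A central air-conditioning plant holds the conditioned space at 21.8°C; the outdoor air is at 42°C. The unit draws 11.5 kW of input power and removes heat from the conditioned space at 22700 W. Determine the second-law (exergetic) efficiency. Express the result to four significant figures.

0.1352

Converting, Q̇_C = 22700 W = 22.70 kW, so COP_actual = Q̇_C/Ẇ = 22.70/11.50 = 1.974.
In absolute terms T_C = 294.95 K and T_H = 315.15 K, so ΔT = 20.20 K.
COP_Carnot = T_C/ΔT = 294.95/20.20 = 14.60.
η_II = COP_actual/COP_Carnot = 1.974/14.60 = 0.1352.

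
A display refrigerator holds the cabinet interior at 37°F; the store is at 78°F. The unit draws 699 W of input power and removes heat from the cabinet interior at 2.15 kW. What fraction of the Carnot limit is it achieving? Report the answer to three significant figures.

Converting, Q̇_C = 2.150 kW = 2150 W, so COP_actual = Q̇_C/Ẇ = 2150/699.0 = 3.076.
In absolute terms T_C = 275.93 K and T_H = 298.71 K, so ΔT = 22.78 K.
COP_Carnot = T_C/ΔT = 275.93/22.78 = 12.11.
η_II = COP_actual/COP_Carnot = 3.076/12.11 = 0.2539.

0.254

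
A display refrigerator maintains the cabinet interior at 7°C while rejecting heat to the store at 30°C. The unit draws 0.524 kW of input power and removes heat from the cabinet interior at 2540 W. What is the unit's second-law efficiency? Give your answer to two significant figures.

Converting, Q̇_C = 2540 W = 2.540 kW, so COP_actual = Q̇_C/Ẇ = 2.540/0.5240 = 4.847.
In absolute terms T_C = 280.15 K and T_H = 303.15 K, so ΔT = 23.00 K.
COP_Carnot = T_C/ΔT = 280.15/23.00 = 12.18.
η_II = COP_actual/COP_Carnot = 4.847/12.18 = 0.3980.

0.40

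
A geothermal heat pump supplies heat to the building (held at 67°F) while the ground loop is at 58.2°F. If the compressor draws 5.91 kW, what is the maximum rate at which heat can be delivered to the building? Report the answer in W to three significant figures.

354000 W

In absolute terms T_C = 287.71 K and T_H = 292.59 K, so ΔT = 4.889 K.
COP_Carnot = T_H/ΔT = 292.59/4.889 = 59.85.
Q̇_max = COP_Carnot × Ẇ = 59.85 × 5.910 kW = 353.7 kW = 353700 W.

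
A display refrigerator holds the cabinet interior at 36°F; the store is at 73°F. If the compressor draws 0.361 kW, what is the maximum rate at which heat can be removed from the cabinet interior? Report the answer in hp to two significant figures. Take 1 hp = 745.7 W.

6.5 hp

In absolute terms T_C = 275.37 K and T_H = 295.93 K, so ΔT = 20.56 K.
COP_Carnot = T_C/ΔT = 275.37/20.56 = 13.40.
Q̇_max = COP_Carnot × Ẇ = 13.40 × 0.3610 kW = 4.836 kW = 6.485 hp.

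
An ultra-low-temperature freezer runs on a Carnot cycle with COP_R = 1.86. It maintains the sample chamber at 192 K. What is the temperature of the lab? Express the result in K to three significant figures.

295 K

COP_R = T_C/(T_H − T_C) gives T_H − T_C = T_C/COP.
With T_C = 192.00 K, T_H = 192.00 × (1 + 1/1.86) = 295.23 K.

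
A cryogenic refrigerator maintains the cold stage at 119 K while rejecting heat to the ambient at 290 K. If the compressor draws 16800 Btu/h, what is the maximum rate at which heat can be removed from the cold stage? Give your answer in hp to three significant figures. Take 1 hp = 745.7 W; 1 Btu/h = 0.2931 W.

4.60 hp

The reservoir spacing is ΔT = 290 − 119 = 171.0 K.
COP_Carnot = T_C/ΔT = 119.00/171.0 = 0.6959.
Q̇_max = COP_Carnot × Ẇ = 0.6959 × 16800 Btu/h = 11690 Btu/h = 4.595 hp.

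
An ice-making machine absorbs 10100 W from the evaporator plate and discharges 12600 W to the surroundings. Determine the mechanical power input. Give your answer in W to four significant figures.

For a cyclic device the first law requires Q̇_H = Q̇_C + Ẇ.
Ẇ = Q̇_H − Q̇_C = 2500 W.

2500 W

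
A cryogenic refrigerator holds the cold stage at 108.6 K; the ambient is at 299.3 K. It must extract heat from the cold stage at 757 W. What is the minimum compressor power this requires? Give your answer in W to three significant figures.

The reservoir spacing is ΔT = 299.3 − 108.6 = 190.7 K.
COP_Carnot = T_C/ΔT = 108.60/190.7 = 0.5695.
Ẇ_min = Q̇/COP_Carnot = 757.0/0.5695 = 1329 W.

1330 W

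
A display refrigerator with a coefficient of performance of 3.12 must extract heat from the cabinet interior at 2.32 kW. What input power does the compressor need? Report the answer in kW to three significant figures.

Ẇ = Q̇_C/COP = 2.320/3.12 = 0.7436 kW.

0.744 kW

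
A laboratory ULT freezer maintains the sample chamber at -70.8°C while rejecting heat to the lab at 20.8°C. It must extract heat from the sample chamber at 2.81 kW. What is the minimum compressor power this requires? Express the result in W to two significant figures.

1300 W

In absolute terms T_C = 202.35 K and T_H = 293.95 K, so ΔT = 91.60 K.
COP_Carnot = T_C/ΔT = 202.35/91.60 = 2.209.
Ẇ_min = Q̇/COP_Carnot = 2.810/2.209 = 1.272 kW = 1272 W.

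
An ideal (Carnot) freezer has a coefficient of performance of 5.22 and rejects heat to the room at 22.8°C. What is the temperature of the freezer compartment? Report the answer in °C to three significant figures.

For a Carnot refrigerator COP_R = T_C/(T_H − T_C), so T_C = COP·T_H/(1 + COP).
With T_H = 295.95 K, T_C = 5.22 × 295.95/6.220 = 248.37 K.
Converting, 248.37 K = -24.78°C.

-24.8 °C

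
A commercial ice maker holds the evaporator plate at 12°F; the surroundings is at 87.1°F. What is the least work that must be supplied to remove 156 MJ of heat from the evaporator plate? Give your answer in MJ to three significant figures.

24.8 MJ

In absolute terms T_C = 262.04 K and T_H = 303.76 K, so ΔT = 41.72 K.
The reversible limit is COP_R = T_C/ΔT = 6.281, so W_min = Q_C/COP = Q_C·ΔT/T_C.
W_min = 156.0 × 41.72/262.04 = 24.84 MJ.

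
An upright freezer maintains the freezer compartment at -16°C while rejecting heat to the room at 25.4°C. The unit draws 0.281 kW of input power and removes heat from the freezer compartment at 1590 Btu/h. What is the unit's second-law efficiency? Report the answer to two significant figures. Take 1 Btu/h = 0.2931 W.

Converting, Q̇_C = 1590 Btu/h = 0.4660 kW, so COP_actual = Q̇_C/Ẇ = 0.4660/0.2810 = 1.658.
In absolute terms T_C = 257.15 K and T_H = 298.55 K, so ΔT = 41.40 K.
COP_Carnot = T_C/ΔT = 257.15/41.40 = 6.211.
η_II = COP_actual/COP_Carnot = 1.658/6.211 = 0.2670.

0.27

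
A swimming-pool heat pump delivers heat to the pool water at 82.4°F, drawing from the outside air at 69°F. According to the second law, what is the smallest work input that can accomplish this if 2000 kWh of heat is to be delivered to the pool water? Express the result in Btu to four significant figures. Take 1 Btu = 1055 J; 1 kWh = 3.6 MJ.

In absolute terms T_C = 293.71 K and T_H = 301.15 K, so ΔT = 7.444 K.
The reversible limit is COP_HP = T_H/ΔT = 40.45, so W_min = Q_H/COP = Q_H·ΔT/T_H.
W_min = 2000 × 7.444/301.15 = 49.44 kWh = 168700 Btu.

168700 Btu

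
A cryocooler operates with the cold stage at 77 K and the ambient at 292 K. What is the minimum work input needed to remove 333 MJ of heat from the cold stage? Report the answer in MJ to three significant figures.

930 MJ

The reservoir spacing is ΔT = 292 − 77 = 215.0 K.
The reversible limit is COP_R = T_C/ΔT = 0.3581, so W_min = Q_C/COP = Q_C·ΔT/T_C.
W_min = 333.0 × 215.0/77.00 = 929.8 MJ.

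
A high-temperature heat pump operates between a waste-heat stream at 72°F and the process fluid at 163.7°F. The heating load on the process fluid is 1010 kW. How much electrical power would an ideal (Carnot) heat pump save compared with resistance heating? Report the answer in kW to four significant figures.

In absolute terms T_C = 295.37 K and T_H = 346.32 K, so ΔT = 50.94 K.
COP_Carnot = T_H/ΔT = 346.32/50.94 = 6.798.
Resistance heating needs Ẇ_res = Q̇_H = 1010 kW; the reversible heat pump needs only Ẇ_hp = Q̇_H/COP = 148.6 kW.
Saving = 1010 − 148.6 = 861.4 kW.

861.4 kW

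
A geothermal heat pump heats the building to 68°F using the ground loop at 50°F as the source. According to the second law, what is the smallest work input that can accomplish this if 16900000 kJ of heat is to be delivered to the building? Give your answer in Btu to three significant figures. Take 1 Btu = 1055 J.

In absolute terms T_C = 283.15 K and T_H = 293.15 K, so ΔT = 10.00 K.
The reversible limit is COP_HP = T_H/ΔT = 29.32, so W_min = Q_H/COP = Q_H·ΔT/T_H.
W_min = 16900000 × 10.00/293.15 = 576500 kJ = 546400 Btu.

546000 Btu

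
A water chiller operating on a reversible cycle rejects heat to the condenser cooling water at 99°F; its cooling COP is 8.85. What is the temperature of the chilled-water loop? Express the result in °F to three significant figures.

42.3 °F

For a Carnot refrigerator COP_R = T_C/(T_H − T_C), so T_C = COP·T_H/(1 + COP).
With T_H = 310.37 K, T_C = 8.85 × 310.37/9.850 = 278.86 K.
Converting, 278.86 K = 42.28°F.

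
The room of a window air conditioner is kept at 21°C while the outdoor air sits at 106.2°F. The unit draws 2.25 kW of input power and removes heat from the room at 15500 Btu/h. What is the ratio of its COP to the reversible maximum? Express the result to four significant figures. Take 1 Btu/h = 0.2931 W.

Converting, Q̇_C = 15500 Btu/h = 4.543 kW, so COP_actual = Q̇_C/Ẇ = 4.543/2.250 = 2.019.
In absolute terms T_C = 294.15 K and T_H = 314.37 K, so ΔT = 20.22 K.
COP_Carnot = T_C/ΔT = 294.15/20.22 = 14.55.
η_II = COP_actual/COP_Carnot = 2.019/14.55 = 0.1388.

0.1388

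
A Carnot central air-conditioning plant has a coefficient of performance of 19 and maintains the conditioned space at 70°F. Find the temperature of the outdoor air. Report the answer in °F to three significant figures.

97.9 °F

COP_R = T_C/(T_H − T_C) gives T_H − T_C = T_C/COP.
With T_C = 294.26 K, T_H = 294.26 × (1 + 1/19) = 309.75 K.
Converting, 309.75 K = 97.88°F.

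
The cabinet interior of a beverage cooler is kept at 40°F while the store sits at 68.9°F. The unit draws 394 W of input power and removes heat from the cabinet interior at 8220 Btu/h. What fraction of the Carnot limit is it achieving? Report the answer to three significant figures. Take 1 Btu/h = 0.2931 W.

0.354

Converting, Q̇_C = 8220 Btu/h = 2409 W, so COP_actual = Q̇_C/Ẇ = 2409/394.0 = 6.115.
In absolute terms T_C = 277.59 K and T_H = 293.65 K, so ΔT = 16.06 K.
COP_Carnot = T_C/ΔT = 277.59/16.06 = 17.29.
η_II = COP_actual/COP_Carnot = 6.115/17.29 = 0.3537.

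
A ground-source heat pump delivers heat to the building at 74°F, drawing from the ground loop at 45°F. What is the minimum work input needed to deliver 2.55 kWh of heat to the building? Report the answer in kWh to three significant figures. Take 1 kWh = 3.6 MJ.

0.139 kWh

In absolute terms T_C = 280.37 K and T_H = 296.48 K, so ΔT = 16.11 K.
The reversible limit is COP_HP = T_H/ΔT = 18.40, so W_min = Q_H/COP = Q_H·ΔT/T_H.
W_min = 2.550 × 16.11/296.48 = 0.1386 kWh.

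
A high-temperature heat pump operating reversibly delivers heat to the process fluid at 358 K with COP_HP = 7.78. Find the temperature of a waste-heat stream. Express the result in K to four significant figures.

312.0 K

COP_HP = T_H/(T_H − T_C) gives T_H − T_C = T_H/COP.
With T_H = 358.00 K, T_C = 358.00 × (1 − 1/7.78) = 311.98 K.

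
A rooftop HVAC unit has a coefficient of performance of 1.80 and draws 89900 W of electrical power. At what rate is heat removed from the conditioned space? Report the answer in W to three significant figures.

162000 W

Q̇_C = COP × Ẇ = 1.80 × 89900 = 161800 W.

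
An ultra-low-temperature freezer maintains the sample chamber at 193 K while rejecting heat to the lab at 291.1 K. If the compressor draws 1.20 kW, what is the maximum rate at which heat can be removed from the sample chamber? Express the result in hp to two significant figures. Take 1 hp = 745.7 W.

3.2 hp

The reservoir spacing is ΔT = 291.1 − 193 = 98.10 K.
COP_Carnot = T_C/ΔT = 193.00/98.10 = 1.967.
Q̇_max = COP_Carnot × Ẇ = 1.967 × 1.200 kW = 2.361 kW = 3.166 hp.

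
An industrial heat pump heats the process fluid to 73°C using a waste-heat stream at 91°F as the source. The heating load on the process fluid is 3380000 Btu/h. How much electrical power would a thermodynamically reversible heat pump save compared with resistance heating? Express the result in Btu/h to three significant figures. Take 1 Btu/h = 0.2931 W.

2990000 Btu/h

In absolute terms T_C = 305.93 K and T_H = 346.15 K, so ΔT = 40.22 K.
COP_Carnot = T_H/ΔT = 346.15/40.22 = 8.606.
Resistance heating needs Ẇ_res = Q̇_H = 3380000 Btu/h; the reversible heat pump needs only Ẇ_hp = Q̇_H/COP = 392800 Btu/h.
Saving = 3380000 − 392800 = 2987000 Btu/h.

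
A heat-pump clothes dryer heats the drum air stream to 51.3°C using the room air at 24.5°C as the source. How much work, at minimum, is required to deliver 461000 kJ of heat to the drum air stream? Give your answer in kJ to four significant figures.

38080 kJ

In absolute terms T_C = 297.65 K and T_H = 324.45 K, so ΔT = 26.80 K.
The reversible limit is COP_HP = T_H/ΔT = 12.11, so W_min = Q_H/COP = Q_H·ΔT/T_H.
W_min = 461000 × 26.80/324.45 = 38080 kJ.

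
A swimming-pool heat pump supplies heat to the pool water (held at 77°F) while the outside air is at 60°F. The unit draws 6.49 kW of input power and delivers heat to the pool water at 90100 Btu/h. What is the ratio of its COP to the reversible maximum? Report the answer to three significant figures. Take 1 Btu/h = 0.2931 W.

Converting, Q̇_H = 90100 Btu/h = 26.41 kW, so COP_actual = Q̇_H/Ẇ = 26.41/6.490 = 4.069.
In absolute terms T_C = 288.71 K and T_H = 298.15 K, so ΔT = 9.444 K.
COP_Carnot = T_H/ΔT = 298.15/9.444 = 31.57.
η_II = COP_actual/COP_Carnot = 4.069/31.57 = 0.1289.

0.129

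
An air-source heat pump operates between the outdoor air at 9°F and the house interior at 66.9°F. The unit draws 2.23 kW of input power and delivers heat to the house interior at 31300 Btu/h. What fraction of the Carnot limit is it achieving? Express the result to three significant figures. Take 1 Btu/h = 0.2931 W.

0.452

Converting, Q̇_H = 31300 Btu/h = 9.174 kW, so COP_actual = Q̇_H/Ẇ = 9.174/2.230 = 4.114.
In absolute terms T_C = 260.37 K and T_H = 292.54 K, so ΔT = 32.17 K.
COP_Carnot = T_H/ΔT = 292.54/32.17 = 9.094.
η_II = COP_actual/COP_Carnot = 4.114/9.094 = 0.4524.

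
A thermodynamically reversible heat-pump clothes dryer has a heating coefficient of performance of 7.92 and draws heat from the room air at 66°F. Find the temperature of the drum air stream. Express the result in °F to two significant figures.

COP_HP = T_H/(T_H − T_C) rearranges to T_H = COP·T_C/(COP − 1).
With T_C = 292.04 K, T_H = 7.92 × 292.04/6.920 = 334.24 K.
Converting, 334.24 K = 141.96°F.

140 °F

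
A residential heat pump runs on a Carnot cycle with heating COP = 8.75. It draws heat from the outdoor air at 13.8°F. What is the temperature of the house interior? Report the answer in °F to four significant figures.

74.89 °F

COP_HP = T_H/(T_H − T_C) rearranges to T_H = COP·T_C/(COP − 1).
With T_C = 263.04 K, T_H = 8.75 × 263.04/7.750 = 296.98 K.
Converting, 296.98 K = 74.89°F.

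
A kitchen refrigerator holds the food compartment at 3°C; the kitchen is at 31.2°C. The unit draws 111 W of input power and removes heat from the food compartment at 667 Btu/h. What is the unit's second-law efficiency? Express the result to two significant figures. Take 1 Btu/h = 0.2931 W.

Converting, Q̇_C = 667.0 Btu/h = 195.5 W, so COP_actual = Q̇_C/Ẇ = 195.5/111.0 = 1.761.
In absolute terms T_C = 276.15 K and T_H = 304.35 K, so ΔT = 28.20 K.
COP_Carnot = T_C/ΔT = 276.15/28.20 = 9.793.
η_II = COP_actual/COP_Carnot = 1.761/9.793 = 0.1799.

0.18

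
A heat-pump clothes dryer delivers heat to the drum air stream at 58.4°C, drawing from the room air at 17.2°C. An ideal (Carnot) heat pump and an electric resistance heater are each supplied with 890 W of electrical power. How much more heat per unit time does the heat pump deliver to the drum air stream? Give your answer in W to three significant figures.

6270 W

In absolute terms T_C = 290.35 K and T_H = 331.55 K, so ΔT = 41.20 K.
COP_Carnot = T_H/ΔT = 331.55/41.20 = 8.047.
The heat pump delivers Q̇_H = COP × Ẇ = 7162 W; the resistance heater delivers Ẇ = 890.0 W.
Extra = (COP − 1)·Ẇ = 6272 W.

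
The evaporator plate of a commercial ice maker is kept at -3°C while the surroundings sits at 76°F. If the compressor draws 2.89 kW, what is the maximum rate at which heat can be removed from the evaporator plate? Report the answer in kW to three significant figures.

In absolute terms T_C = 270.15 K and T_H = 297.59 K, so ΔT = 27.44 K.
COP_Carnot = T_C/ΔT = 270.15/27.44 = 9.844.
Q̇_max = COP_Carnot × Ẇ = 9.844 × 2.890 kW = 28.45 kW.

28.4 kW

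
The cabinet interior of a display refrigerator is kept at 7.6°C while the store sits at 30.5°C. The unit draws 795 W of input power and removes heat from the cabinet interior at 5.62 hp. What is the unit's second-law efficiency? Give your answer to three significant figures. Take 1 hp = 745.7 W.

Converting, Q̇_C = 5.620 hp = 4191 W, so COP_actual = Q̇_C/Ẇ = 4191/795.0 = 5.271.
In absolute terms T_C = 280.75 K and T_H = 303.65 K, so ΔT = 22.90 K.
COP_Carnot = T_C/ΔT = 280.75/22.90 = 12.26.
η_II = COP_actual/COP_Carnot = 5.271/12.26 = 0.4300.

0.430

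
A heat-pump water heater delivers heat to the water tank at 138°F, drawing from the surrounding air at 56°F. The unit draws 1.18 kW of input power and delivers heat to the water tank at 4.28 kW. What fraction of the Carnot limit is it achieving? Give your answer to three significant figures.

COP_actual = Q̇_H/Ẇ = 4.280/1.180 = 3.627.
In absolute terms T_C = 286.48 K and T_H = 332.04 K, so ΔT = 45.56 K.
COP_Carnot = T_H/ΔT = 332.04/45.56 = 7.289.
η_II = COP_actual/COP_Carnot = 3.627/7.289 = 0.4976.

0.498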